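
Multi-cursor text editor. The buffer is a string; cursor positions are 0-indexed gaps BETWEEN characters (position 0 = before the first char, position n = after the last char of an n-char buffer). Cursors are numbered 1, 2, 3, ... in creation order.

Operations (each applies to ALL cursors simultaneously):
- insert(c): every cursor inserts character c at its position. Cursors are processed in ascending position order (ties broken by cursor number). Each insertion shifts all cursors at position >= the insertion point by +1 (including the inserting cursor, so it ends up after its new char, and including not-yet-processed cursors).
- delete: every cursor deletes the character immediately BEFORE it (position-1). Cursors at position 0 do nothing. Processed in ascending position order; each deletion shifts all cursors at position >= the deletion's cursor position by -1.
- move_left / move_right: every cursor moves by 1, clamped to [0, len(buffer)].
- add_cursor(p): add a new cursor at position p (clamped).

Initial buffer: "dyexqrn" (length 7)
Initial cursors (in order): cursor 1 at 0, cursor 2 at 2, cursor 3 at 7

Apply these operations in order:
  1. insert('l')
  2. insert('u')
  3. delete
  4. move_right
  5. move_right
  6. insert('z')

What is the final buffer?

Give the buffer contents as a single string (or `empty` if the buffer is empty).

Answer: ldyzlexzqrnlz

Derivation:
After op 1 (insert('l')): buffer="ldylexqrnl" (len 10), cursors c1@1 c2@4 c3@10, authorship 1..2.....3
After op 2 (insert('u')): buffer="ludyluexqrnlu" (len 13), cursors c1@2 c2@6 c3@13, authorship 11..22.....33
After op 3 (delete): buffer="ldylexqrnl" (len 10), cursors c1@1 c2@4 c3@10, authorship 1..2.....3
After op 4 (move_right): buffer="ldylexqrnl" (len 10), cursors c1@2 c2@5 c3@10, authorship 1..2.....3
After op 5 (move_right): buffer="ldylexqrnl" (len 10), cursors c1@3 c2@6 c3@10, authorship 1..2.....3
After op 6 (insert('z')): buffer="ldyzlexzqrnlz" (len 13), cursors c1@4 c2@8 c3@13, authorship 1..12..2...33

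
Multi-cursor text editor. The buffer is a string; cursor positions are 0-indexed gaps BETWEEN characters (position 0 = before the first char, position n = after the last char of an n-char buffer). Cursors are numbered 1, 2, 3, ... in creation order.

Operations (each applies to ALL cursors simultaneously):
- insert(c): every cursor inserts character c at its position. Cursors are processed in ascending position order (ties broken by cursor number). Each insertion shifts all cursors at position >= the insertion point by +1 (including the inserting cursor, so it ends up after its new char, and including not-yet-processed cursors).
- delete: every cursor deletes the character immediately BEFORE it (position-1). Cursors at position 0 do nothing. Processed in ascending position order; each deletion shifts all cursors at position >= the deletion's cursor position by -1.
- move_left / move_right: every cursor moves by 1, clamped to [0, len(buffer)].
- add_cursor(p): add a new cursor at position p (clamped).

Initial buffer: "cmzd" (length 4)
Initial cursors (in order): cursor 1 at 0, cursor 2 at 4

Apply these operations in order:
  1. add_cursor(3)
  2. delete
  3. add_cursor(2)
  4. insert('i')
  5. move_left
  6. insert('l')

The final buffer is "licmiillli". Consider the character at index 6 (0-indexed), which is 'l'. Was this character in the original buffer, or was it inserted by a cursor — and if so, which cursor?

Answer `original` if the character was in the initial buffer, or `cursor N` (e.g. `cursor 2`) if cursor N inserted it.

After op 1 (add_cursor(3)): buffer="cmzd" (len 4), cursors c1@0 c3@3 c2@4, authorship ....
After op 2 (delete): buffer="cm" (len 2), cursors c1@0 c2@2 c3@2, authorship ..
After op 3 (add_cursor(2)): buffer="cm" (len 2), cursors c1@0 c2@2 c3@2 c4@2, authorship ..
After op 4 (insert('i')): buffer="icmiii" (len 6), cursors c1@1 c2@6 c3@6 c4@6, authorship 1..234
After op 5 (move_left): buffer="icmiii" (len 6), cursors c1@0 c2@5 c3@5 c4@5, authorship 1..234
After op 6 (insert('l')): buffer="licmiillli" (len 10), cursors c1@1 c2@9 c3@9 c4@9, authorship 11..232344
Authorship (.=original, N=cursor N): 1 1 . . 2 3 2 3 4 4
Index 6: author = 2

Answer: cursor 2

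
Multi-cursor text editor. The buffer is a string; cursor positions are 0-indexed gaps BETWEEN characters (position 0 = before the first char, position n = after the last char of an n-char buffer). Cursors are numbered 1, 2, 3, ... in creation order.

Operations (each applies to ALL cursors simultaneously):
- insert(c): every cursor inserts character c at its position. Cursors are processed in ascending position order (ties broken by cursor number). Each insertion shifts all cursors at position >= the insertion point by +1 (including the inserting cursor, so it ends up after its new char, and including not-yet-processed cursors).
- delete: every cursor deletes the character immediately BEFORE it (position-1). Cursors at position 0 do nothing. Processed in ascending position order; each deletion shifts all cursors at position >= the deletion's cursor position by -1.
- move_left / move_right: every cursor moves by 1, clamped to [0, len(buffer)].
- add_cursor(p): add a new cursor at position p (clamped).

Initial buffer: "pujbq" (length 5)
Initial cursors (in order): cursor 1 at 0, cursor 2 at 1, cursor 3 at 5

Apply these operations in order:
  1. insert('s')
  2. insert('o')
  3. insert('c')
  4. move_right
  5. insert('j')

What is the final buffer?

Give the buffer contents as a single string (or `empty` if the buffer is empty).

After op 1 (insert('s')): buffer="spsujbqs" (len 8), cursors c1@1 c2@3 c3@8, authorship 1.2....3
After op 2 (insert('o')): buffer="sopsoujbqso" (len 11), cursors c1@2 c2@5 c3@11, authorship 11.22....33
After op 3 (insert('c')): buffer="socpsocujbqsoc" (len 14), cursors c1@3 c2@7 c3@14, authorship 111.222....333
After op 4 (move_right): buffer="socpsocujbqsoc" (len 14), cursors c1@4 c2@8 c3@14, authorship 111.222....333
After op 5 (insert('j')): buffer="socpjsocujjbqsocj" (len 17), cursors c1@5 c2@10 c3@17, authorship 111.1222.2...3333

Answer: socpjsocujjbqsocj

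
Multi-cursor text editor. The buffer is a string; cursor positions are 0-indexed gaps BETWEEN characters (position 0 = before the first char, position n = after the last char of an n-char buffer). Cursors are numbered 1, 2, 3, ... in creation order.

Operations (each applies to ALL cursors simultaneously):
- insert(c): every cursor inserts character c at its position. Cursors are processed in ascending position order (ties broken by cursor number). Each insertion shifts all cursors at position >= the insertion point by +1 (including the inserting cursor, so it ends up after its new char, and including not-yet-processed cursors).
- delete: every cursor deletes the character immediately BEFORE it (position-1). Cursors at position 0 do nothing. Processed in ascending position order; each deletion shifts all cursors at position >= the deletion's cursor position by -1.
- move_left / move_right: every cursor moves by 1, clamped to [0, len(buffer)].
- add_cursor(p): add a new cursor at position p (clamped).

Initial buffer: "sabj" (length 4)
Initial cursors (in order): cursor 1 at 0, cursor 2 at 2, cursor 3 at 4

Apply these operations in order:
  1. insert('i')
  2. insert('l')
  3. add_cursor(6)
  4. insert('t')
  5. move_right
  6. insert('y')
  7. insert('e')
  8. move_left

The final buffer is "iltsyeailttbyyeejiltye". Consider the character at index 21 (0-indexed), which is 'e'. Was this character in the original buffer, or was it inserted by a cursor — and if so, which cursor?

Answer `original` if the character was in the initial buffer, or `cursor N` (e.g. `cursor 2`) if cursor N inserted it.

After op 1 (insert('i')): buffer="isaibji" (len 7), cursors c1@1 c2@4 c3@7, authorship 1..2..3
After op 2 (insert('l')): buffer="ilsailbjil" (len 10), cursors c1@2 c2@6 c3@10, authorship 11..22..33
After op 3 (add_cursor(6)): buffer="ilsailbjil" (len 10), cursors c1@2 c2@6 c4@6 c3@10, authorship 11..22..33
After op 4 (insert('t')): buffer="iltsailttbjilt" (len 14), cursors c1@3 c2@9 c4@9 c3@14, authorship 111..2224..333
After op 5 (move_right): buffer="iltsailttbjilt" (len 14), cursors c1@4 c2@10 c4@10 c3@14, authorship 111..2224..333
After op 6 (insert('y')): buffer="iltsyailttbyyjilty" (len 18), cursors c1@5 c2@13 c4@13 c3@18, authorship 111.1.2224.24.3333
After op 7 (insert('e')): buffer="iltsyeailttbyyeejiltye" (len 22), cursors c1@6 c2@16 c4@16 c3@22, authorship 111.11.2224.2424.33333
After op 8 (move_left): buffer="iltsyeailttbyyeejiltye" (len 22), cursors c1@5 c2@15 c4@15 c3@21, authorship 111.11.2224.2424.33333
Authorship (.=original, N=cursor N): 1 1 1 . 1 1 . 2 2 2 4 . 2 4 2 4 . 3 3 3 3 3
Index 21: author = 3

Answer: cursor 3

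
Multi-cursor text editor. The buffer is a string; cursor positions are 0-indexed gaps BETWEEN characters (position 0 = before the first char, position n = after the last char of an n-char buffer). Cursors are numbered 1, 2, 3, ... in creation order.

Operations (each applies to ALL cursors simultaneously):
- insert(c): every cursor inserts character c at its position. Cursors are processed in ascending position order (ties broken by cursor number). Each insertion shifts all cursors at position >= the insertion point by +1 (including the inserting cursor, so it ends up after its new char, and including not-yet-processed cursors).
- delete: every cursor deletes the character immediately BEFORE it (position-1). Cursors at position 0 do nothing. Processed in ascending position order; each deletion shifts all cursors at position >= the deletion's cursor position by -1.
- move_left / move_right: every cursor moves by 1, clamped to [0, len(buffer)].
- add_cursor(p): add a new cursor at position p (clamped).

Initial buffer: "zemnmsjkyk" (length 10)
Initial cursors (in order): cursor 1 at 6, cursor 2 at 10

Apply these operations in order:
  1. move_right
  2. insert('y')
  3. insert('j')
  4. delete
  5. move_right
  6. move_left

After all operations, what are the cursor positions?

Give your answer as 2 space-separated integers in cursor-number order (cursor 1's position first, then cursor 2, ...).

Answer: 8 11

Derivation:
After op 1 (move_right): buffer="zemnmsjkyk" (len 10), cursors c1@7 c2@10, authorship ..........
After op 2 (insert('y')): buffer="zemnmsjykyky" (len 12), cursors c1@8 c2@12, authorship .......1...2
After op 3 (insert('j')): buffer="zemnmsjyjkykyj" (len 14), cursors c1@9 c2@14, authorship .......11...22
After op 4 (delete): buffer="zemnmsjykyky" (len 12), cursors c1@8 c2@12, authorship .......1...2
After op 5 (move_right): buffer="zemnmsjykyky" (len 12), cursors c1@9 c2@12, authorship .......1...2
After op 6 (move_left): buffer="zemnmsjykyky" (len 12), cursors c1@8 c2@11, authorship .......1...2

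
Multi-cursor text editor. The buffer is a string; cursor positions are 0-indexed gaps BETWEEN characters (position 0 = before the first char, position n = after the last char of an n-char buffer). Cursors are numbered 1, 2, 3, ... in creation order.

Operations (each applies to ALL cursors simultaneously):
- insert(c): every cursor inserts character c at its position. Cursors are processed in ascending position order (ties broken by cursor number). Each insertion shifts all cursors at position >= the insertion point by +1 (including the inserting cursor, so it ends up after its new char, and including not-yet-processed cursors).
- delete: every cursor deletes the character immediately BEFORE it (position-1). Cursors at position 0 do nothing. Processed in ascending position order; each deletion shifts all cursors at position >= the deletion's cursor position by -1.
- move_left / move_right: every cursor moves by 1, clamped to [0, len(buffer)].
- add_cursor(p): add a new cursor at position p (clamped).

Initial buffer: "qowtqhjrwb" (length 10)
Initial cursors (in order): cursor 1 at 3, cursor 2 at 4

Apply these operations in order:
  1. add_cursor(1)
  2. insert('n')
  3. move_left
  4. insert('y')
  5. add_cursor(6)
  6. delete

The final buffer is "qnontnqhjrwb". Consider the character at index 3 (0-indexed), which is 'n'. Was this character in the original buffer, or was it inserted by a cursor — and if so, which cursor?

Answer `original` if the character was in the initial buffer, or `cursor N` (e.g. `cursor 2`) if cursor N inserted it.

Answer: cursor 1

Derivation:
After op 1 (add_cursor(1)): buffer="qowtqhjrwb" (len 10), cursors c3@1 c1@3 c2@4, authorship ..........
After op 2 (insert('n')): buffer="qnowntnqhjrwb" (len 13), cursors c3@2 c1@5 c2@7, authorship .3..1.2......
After op 3 (move_left): buffer="qnowntnqhjrwb" (len 13), cursors c3@1 c1@4 c2@6, authorship .3..1.2......
After op 4 (insert('y')): buffer="qynowyntynqhjrwb" (len 16), cursors c3@2 c1@6 c2@9, authorship .33..11.22......
After op 5 (add_cursor(6)): buffer="qynowyntynqhjrwb" (len 16), cursors c3@2 c1@6 c4@6 c2@9, authorship .33..11.22......
After op 6 (delete): buffer="qnontnqhjrwb" (len 12), cursors c3@1 c1@3 c4@3 c2@5, authorship .3.1.2......
Authorship (.=original, N=cursor N): . 3 . 1 . 2 . . . . . .
Index 3: author = 1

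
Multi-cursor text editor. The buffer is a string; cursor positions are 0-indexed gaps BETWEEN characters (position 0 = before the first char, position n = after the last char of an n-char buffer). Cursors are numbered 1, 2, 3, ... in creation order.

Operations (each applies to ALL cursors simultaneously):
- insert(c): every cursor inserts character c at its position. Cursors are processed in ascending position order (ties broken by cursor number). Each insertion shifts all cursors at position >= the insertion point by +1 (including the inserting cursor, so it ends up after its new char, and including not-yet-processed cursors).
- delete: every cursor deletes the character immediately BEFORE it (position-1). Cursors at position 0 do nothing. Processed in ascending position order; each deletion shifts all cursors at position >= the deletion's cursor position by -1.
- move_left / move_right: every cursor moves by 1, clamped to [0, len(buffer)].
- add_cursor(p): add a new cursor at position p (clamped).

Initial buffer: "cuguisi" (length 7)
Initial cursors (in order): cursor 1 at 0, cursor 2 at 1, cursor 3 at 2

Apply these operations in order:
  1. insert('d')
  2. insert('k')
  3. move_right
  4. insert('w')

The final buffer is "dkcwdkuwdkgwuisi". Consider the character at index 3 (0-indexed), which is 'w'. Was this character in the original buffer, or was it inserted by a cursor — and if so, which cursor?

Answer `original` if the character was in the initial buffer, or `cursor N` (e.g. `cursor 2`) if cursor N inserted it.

Answer: cursor 1

Derivation:
After op 1 (insert('d')): buffer="dcdudguisi" (len 10), cursors c1@1 c2@3 c3@5, authorship 1.2.3.....
After op 2 (insert('k')): buffer="dkcdkudkguisi" (len 13), cursors c1@2 c2@5 c3@8, authorship 11.22.33.....
After op 3 (move_right): buffer="dkcdkudkguisi" (len 13), cursors c1@3 c2@6 c3@9, authorship 11.22.33.....
After op 4 (insert('w')): buffer="dkcwdkuwdkgwuisi" (len 16), cursors c1@4 c2@8 c3@12, authorship 11.122.233.3....
Authorship (.=original, N=cursor N): 1 1 . 1 2 2 . 2 3 3 . 3 . . . .
Index 3: author = 1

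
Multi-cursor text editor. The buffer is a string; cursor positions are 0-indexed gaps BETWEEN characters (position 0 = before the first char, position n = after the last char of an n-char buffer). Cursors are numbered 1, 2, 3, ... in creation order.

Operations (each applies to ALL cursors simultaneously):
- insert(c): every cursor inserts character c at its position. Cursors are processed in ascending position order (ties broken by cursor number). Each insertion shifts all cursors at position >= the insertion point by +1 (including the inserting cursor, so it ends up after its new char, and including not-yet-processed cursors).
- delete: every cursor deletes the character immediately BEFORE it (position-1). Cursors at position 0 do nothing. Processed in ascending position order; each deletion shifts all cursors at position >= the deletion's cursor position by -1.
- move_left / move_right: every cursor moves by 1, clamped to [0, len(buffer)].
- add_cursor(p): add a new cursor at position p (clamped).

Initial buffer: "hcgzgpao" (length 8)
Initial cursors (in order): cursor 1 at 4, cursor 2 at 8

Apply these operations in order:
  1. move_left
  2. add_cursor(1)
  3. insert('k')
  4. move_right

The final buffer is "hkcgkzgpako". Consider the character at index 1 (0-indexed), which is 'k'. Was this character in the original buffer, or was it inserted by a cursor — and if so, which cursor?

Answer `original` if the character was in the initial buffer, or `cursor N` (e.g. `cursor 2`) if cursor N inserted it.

After op 1 (move_left): buffer="hcgzgpao" (len 8), cursors c1@3 c2@7, authorship ........
After op 2 (add_cursor(1)): buffer="hcgzgpao" (len 8), cursors c3@1 c1@3 c2@7, authorship ........
After op 3 (insert('k')): buffer="hkcgkzgpako" (len 11), cursors c3@2 c1@5 c2@10, authorship .3..1....2.
After op 4 (move_right): buffer="hkcgkzgpako" (len 11), cursors c3@3 c1@6 c2@11, authorship .3..1....2.
Authorship (.=original, N=cursor N): . 3 . . 1 . . . . 2 .
Index 1: author = 3

Answer: cursor 3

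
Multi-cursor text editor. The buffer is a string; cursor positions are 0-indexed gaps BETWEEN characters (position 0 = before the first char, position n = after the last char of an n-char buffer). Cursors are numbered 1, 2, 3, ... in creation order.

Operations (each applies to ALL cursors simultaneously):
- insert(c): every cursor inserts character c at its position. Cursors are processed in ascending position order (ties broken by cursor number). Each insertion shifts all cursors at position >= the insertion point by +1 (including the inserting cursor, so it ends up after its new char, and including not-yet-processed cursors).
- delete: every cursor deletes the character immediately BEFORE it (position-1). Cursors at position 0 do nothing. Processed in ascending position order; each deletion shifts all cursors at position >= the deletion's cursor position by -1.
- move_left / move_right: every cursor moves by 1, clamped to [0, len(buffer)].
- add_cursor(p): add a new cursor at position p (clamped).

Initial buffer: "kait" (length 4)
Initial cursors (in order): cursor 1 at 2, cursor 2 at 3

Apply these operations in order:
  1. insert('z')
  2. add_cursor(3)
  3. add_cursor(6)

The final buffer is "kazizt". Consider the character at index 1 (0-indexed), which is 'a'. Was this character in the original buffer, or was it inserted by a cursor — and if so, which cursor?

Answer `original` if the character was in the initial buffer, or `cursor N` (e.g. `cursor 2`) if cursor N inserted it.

After op 1 (insert('z')): buffer="kazizt" (len 6), cursors c1@3 c2@5, authorship ..1.2.
After op 2 (add_cursor(3)): buffer="kazizt" (len 6), cursors c1@3 c3@3 c2@5, authorship ..1.2.
After op 3 (add_cursor(6)): buffer="kazizt" (len 6), cursors c1@3 c3@3 c2@5 c4@6, authorship ..1.2.
Authorship (.=original, N=cursor N): . . 1 . 2 .
Index 1: author = original

Answer: original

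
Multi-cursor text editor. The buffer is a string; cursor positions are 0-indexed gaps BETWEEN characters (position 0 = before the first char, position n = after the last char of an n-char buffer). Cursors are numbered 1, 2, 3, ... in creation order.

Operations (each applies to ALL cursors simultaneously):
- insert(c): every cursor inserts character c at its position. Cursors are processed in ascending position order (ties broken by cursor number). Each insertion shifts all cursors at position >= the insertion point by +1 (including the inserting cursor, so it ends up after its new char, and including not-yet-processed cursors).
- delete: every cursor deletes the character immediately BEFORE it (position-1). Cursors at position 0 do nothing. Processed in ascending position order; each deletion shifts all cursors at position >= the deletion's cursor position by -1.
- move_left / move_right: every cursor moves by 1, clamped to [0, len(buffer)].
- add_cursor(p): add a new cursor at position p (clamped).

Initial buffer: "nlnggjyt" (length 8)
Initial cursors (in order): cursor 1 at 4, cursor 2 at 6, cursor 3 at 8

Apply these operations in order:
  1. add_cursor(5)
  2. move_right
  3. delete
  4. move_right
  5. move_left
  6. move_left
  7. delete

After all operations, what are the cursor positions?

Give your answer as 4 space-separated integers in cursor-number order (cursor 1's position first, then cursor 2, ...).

After op 1 (add_cursor(5)): buffer="nlnggjyt" (len 8), cursors c1@4 c4@5 c2@6 c3@8, authorship ........
After op 2 (move_right): buffer="nlnggjyt" (len 8), cursors c1@5 c4@6 c2@7 c3@8, authorship ........
After op 3 (delete): buffer="nlng" (len 4), cursors c1@4 c2@4 c3@4 c4@4, authorship ....
After op 4 (move_right): buffer="nlng" (len 4), cursors c1@4 c2@4 c3@4 c4@4, authorship ....
After op 5 (move_left): buffer="nlng" (len 4), cursors c1@3 c2@3 c3@3 c4@3, authorship ....
After op 6 (move_left): buffer="nlng" (len 4), cursors c1@2 c2@2 c3@2 c4@2, authorship ....
After op 7 (delete): buffer="ng" (len 2), cursors c1@0 c2@0 c3@0 c4@0, authorship ..

Answer: 0 0 0 0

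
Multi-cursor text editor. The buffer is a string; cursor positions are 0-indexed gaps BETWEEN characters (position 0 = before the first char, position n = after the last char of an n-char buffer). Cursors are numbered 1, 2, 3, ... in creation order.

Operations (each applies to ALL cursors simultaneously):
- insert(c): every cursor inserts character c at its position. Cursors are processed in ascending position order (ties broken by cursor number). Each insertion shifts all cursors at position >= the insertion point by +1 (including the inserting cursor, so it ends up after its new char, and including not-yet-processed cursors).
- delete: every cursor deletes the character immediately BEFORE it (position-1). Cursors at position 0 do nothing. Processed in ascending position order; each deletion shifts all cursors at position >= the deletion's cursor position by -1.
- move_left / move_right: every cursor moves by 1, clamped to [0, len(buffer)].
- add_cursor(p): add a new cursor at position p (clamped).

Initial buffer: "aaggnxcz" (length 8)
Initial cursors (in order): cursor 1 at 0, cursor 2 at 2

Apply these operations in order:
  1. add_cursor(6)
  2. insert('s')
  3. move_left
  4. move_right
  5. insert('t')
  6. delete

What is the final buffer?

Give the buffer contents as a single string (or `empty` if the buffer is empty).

Answer: saasggnxscz

Derivation:
After op 1 (add_cursor(6)): buffer="aaggnxcz" (len 8), cursors c1@0 c2@2 c3@6, authorship ........
After op 2 (insert('s')): buffer="saasggnxscz" (len 11), cursors c1@1 c2@4 c3@9, authorship 1..2....3..
After op 3 (move_left): buffer="saasggnxscz" (len 11), cursors c1@0 c2@3 c3@8, authorship 1..2....3..
After op 4 (move_right): buffer="saasggnxscz" (len 11), cursors c1@1 c2@4 c3@9, authorship 1..2....3..
After op 5 (insert('t')): buffer="staastggnxstcz" (len 14), cursors c1@2 c2@6 c3@12, authorship 11..22....33..
After op 6 (delete): buffer="saasggnxscz" (len 11), cursors c1@1 c2@4 c3@9, authorship 1..2....3..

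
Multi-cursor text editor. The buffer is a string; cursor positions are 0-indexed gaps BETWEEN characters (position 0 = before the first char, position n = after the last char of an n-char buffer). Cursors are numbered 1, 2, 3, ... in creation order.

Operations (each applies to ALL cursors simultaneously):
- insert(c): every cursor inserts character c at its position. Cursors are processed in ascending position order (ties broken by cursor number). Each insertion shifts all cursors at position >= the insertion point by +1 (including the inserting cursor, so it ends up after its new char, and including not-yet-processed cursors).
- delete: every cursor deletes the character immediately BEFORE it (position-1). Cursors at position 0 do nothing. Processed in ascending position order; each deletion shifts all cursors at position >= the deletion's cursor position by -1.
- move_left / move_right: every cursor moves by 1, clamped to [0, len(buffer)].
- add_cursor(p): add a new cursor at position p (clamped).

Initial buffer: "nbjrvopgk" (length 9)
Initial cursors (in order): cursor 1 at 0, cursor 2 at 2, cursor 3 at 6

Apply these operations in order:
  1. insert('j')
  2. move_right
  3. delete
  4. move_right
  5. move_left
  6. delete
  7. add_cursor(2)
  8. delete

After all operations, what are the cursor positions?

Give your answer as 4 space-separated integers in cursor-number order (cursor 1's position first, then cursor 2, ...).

After op 1 (insert('j')): buffer="jnbjjrvojpgk" (len 12), cursors c1@1 c2@4 c3@9, authorship 1..2....3...
After op 2 (move_right): buffer="jnbjjrvojpgk" (len 12), cursors c1@2 c2@5 c3@10, authorship 1..2....3...
After op 3 (delete): buffer="jbjrvojgk" (len 9), cursors c1@1 c2@3 c3@7, authorship 1.2...3..
After op 4 (move_right): buffer="jbjrvojgk" (len 9), cursors c1@2 c2@4 c3@8, authorship 1.2...3..
After op 5 (move_left): buffer="jbjrvojgk" (len 9), cursors c1@1 c2@3 c3@7, authorship 1.2...3..
After op 6 (delete): buffer="brvogk" (len 6), cursors c1@0 c2@1 c3@4, authorship ......
After op 7 (add_cursor(2)): buffer="brvogk" (len 6), cursors c1@0 c2@1 c4@2 c3@4, authorship ......
After op 8 (delete): buffer="vgk" (len 3), cursors c1@0 c2@0 c4@0 c3@1, authorship ...

Answer: 0 0 1 0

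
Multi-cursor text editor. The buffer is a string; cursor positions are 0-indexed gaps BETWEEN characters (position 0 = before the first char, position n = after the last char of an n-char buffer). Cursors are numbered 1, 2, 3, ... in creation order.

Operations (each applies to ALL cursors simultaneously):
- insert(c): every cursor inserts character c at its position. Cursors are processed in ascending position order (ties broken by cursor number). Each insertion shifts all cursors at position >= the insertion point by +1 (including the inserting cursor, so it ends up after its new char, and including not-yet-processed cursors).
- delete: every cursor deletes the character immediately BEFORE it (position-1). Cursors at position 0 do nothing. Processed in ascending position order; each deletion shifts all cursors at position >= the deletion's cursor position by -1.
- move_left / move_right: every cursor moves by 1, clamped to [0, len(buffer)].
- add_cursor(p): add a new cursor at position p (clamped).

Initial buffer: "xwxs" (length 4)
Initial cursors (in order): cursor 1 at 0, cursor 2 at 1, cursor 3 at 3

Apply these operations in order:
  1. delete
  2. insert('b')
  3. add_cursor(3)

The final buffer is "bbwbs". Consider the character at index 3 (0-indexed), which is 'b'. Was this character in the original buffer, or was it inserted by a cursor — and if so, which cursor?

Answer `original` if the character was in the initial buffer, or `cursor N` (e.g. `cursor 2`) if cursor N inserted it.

After op 1 (delete): buffer="ws" (len 2), cursors c1@0 c2@0 c3@1, authorship ..
After op 2 (insert('b')): buffer="bbwbs" (len 5), cursors c1@2 c2@2 c3@4, authorship 12.3.
After op 3 (add_cursor(3)): buffer="bbwbs" (len 5), cursors c1@2 c2@2 c4@3 c3@4, authorship 12.3.
Authorship (.=original, N=cursor N): 1 2 . 3 .
Index 3: author = 3

Answer: cursor 3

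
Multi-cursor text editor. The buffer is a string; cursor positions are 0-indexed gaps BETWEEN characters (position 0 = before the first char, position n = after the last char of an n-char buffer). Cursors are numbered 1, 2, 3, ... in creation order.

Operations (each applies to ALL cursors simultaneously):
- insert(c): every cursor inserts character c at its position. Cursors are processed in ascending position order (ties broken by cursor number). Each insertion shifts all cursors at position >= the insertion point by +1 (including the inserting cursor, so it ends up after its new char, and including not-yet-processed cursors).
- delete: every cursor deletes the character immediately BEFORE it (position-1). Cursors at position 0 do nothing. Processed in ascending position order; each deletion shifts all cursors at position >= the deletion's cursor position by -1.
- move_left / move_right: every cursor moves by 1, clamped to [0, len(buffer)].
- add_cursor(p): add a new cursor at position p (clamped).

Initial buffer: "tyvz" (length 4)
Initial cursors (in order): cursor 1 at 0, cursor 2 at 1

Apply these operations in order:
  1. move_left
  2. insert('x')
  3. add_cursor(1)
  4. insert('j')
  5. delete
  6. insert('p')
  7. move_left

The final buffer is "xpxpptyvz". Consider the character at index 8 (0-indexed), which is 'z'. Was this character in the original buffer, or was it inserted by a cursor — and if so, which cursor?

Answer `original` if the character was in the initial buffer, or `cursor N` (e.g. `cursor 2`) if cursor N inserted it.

Answer: original

Derivation:
After op 1 (move_left): buffer="tyvz" (len 4), cursors c1@0 c2@0, authorship ....
After op 2 (insert('x')): buffer="xxtyvz" (len 6), cursors c1@2 c2@2, authorship 12....
After op 3 (add_cursor(1)): buffer="xxtyvz" (len 6), cursors c3@1 c1@2 c2@2, authorship 12....
After op 4 (insert('j')): buffer="xjxjjtyvz" (len 9), cursors c3@2 c1@5 c2@5, authorship 13212....
After op 5 (delete): buffer="xxtyvz" (len 6), cursors c3@1 c1@2 c2@2, authorship 12....
After op 6 (insert('p')): buffer="xpxpptyvz" (len 9), cursors c3@2 c1@5 c2@5, authorship 13212....
After op 7 (move_left): buffer="xpxpptyvz" (len 9), cursors c3@1 c1@4 c2@4, authorship 13212....
Authorship (.=original, N=cursor N): 1 3 2 1 2 . . . .
Index 8: author = original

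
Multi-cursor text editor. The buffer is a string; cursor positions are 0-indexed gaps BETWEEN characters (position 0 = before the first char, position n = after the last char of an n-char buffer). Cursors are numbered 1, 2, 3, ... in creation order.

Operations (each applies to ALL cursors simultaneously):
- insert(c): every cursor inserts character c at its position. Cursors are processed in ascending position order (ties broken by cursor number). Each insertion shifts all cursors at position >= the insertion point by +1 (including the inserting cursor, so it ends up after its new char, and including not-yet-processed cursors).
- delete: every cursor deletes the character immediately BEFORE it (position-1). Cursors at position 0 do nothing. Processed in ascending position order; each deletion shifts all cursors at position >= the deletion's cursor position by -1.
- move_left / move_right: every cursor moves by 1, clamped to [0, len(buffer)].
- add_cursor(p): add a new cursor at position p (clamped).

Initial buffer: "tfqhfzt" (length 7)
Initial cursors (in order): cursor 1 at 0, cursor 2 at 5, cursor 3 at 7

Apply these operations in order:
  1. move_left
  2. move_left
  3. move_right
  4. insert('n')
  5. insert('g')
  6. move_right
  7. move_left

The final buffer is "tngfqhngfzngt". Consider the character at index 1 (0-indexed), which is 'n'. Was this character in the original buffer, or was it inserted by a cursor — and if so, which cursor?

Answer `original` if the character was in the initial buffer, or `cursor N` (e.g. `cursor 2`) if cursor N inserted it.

Answer: cursor 1

Derivation:
After op 1 (move_left): buffer="tfqhfzt" (len 7), cursors c1@0 c2@4 c3@6, authorship .......
After op 2 (move_left): buffer="tfqhfzt" (len 7), cursors c1@0 c2@3 c3@5, authorship .......
After op 3 (move_right): buffer="tfqhfzt" (len 7), cursors c1@1 c2@4 c3@6, authorship .......
After op 4 (insert('n')): buffer="tnfqhnfznt" (len 10), cursors c1@2 c2@6 c3@9, authorship .1...2..3.
After op 5 (insert('g')): buffer="tngfqhngfzngt" (len 13), cursors c1@3 c2@8 c3@12, authorship .11...22..33.
After op 6 (move_right): buffer="tngfqhngfzngt" (len 13), cursors c1@4 c2@9 c3@13, authorship .11...22..33.
After op 7 (move_left): buffer="tngfqhngfzngt" (len 13), cursors c1@3 c2@8 c3@12, authorship .11...22..33.
Authorship (.=original, N=cursor N): . 1 1 . . . 2 2 . . 3 3 .
Index 1: author = 1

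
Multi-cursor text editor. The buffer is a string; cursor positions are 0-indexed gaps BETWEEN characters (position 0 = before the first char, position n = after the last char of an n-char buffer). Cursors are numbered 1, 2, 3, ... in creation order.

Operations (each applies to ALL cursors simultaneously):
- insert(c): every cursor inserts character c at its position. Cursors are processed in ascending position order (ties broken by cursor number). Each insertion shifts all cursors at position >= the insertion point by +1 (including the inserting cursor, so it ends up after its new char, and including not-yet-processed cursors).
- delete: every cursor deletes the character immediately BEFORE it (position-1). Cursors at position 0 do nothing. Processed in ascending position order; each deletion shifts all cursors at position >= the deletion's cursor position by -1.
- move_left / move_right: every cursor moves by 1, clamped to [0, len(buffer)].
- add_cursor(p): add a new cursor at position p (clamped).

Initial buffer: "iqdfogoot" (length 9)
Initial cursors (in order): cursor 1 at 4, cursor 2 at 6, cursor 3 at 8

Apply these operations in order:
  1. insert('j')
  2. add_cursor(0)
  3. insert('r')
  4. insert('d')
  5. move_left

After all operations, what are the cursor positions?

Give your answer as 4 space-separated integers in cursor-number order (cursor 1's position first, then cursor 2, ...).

After op 1 (insert('j')): buffer="iqdfjogjoojt" (len 12), cursors c1@5 c2@8 c3@11, authorship ....1..2..3.
After op 2 (add_cursor(0)): buffer="iqdfjogjoojt" (len 12), cursors c4@0 c1@5 c2@8 c3@11, authorship ....1..2..3.
After op 3 (insert('r')): buffer="riqdfjrogjroojrt" (len 16), cursors c4@1 c1@7 c2@11 c3@15, authorship 4....11..22..33.
After op 4 (insert('d')): buffer="rdiqdfjrdogjrdoojrdt" (len 20), cursors c4@2 c1@9 c2@14 c3@19, authorship 44....111..222..333.
After op 5 (move_left): buffer="rdiqdfjrdogjrdoojrdt" (len 20), cursors c4@1 c1@8 c2@13 c3@18, authorship 44....111..222..333.

Answer: 8 13 18 1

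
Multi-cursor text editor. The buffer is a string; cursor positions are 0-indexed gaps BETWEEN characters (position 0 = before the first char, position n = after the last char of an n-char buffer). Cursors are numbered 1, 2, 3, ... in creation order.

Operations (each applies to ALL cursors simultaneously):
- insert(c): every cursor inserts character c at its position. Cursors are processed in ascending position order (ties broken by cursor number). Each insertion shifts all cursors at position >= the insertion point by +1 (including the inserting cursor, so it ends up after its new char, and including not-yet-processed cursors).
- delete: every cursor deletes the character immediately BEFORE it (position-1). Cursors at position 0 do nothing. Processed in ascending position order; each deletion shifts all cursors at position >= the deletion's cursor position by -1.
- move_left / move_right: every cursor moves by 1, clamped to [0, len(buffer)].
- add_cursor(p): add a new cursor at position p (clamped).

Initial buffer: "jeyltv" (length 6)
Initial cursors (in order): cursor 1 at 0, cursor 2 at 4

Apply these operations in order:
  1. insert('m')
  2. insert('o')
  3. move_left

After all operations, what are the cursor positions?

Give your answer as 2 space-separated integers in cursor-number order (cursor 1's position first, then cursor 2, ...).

After op 1 (insert('m')): buffer="mjeylmtv" (len 8), cursors c1@1 c2@6, authorship 1....2..
After op 2 (insert('o')): buffer="mojeylmotv" (len 10), cursors c1@2 c2@8, authorship 11....22..
After op 3 (move_left): buffer="mojeylmotv" (len 10), cursors c1@1 c2@7, authorship 11....22..

Answer: 1 7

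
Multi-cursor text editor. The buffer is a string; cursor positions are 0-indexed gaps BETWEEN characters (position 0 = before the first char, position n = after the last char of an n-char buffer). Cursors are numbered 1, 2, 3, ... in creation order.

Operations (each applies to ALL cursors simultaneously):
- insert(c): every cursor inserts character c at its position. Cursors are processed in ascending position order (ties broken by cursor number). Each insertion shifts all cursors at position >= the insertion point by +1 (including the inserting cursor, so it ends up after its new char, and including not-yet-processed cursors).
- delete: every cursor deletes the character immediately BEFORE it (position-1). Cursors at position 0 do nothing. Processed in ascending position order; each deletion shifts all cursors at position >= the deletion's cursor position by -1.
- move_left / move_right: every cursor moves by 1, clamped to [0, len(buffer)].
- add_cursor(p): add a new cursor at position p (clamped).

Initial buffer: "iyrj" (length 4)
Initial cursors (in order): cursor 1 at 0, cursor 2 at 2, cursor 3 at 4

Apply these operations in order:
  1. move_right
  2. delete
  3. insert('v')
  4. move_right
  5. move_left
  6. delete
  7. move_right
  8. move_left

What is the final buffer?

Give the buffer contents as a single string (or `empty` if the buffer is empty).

After op 1 (move_right): buffer="iyrj" (len 4), cursors c1@1 c2@3 c3@4, authorship ....
After op 2 (delete): buffer="y" (len 1), cursors c1@0 c2@1 c3@1, authorship .
After op 3 (insert('v')): buffer="vyvv" (len 4), cursors c1@1 c2@4 c3@4, authorship 1.23
After op 4 (move_right): buffer="vyvv" (len 4), cursors c1@2 c2@4 c3@4, authorship 1.23
After op 5 (move_left): buffer="vyvv" (len 4), cursors c1@1 c2@3 c3@3, authorship 1.23
After op 6 (delete): buffer="v" (len 1), cursors c1@0 c2@0 c3@0, authorship 3
After op 7 (move_right): buffer="v" (len 1), cursors c1@1 c2@1 c3@1, authorship 3
After op 8 (move_left): buffer="v" (len 1), cursors c1@0 c2@0 c3@0, authorship 3

Answer: v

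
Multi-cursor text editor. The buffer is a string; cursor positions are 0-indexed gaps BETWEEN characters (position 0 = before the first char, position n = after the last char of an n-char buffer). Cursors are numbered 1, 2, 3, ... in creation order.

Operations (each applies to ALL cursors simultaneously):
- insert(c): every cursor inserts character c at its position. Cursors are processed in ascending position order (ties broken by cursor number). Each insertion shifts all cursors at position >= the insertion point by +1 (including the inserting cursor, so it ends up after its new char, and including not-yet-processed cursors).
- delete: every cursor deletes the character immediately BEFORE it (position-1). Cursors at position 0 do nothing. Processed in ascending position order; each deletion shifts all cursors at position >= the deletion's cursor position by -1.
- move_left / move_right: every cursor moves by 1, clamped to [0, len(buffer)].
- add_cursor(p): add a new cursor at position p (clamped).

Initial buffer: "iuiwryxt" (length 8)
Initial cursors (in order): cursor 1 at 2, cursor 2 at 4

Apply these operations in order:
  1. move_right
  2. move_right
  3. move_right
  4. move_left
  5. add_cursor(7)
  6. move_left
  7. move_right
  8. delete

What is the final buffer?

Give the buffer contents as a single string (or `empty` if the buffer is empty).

Answer: iuirt

Derivation:
After op 1 (move_right): buffer="iuiwryxt" (len 8), cursors c1@3 c2@5, authorship ........
After op 2 (move_right): buffer="iuiwryxt" (len 8), cursors c1@4 c2@6, authorship ........
After op 3 (move_right): buffer="iuiwryxt" (len 8), cursors c1@5 c2@7, authorship ........
After op 4 (move_left): buffer="iuiwryxt" (len 8), cursors c1@4 c2@6, authorship ........
After op 5 (add_cursor(7)): buffer="iuiwryxt" (len 8), cursors c1@4 c2@6 c3@7, authorship ........
After op 6 (move_left): buffer="iuiwryxt" (len 8), cursors c1@3 c2@5 c3@6, authorship ........
After op 7 (move_right): buffer="iuiwryxt" (len 8), cursors c1@4 c2@6 c3@7, authorship ........
After op 8 (delete): buffer="iuirt" (len 5), cursors c1@3 c2@4 c3@4, authorship .....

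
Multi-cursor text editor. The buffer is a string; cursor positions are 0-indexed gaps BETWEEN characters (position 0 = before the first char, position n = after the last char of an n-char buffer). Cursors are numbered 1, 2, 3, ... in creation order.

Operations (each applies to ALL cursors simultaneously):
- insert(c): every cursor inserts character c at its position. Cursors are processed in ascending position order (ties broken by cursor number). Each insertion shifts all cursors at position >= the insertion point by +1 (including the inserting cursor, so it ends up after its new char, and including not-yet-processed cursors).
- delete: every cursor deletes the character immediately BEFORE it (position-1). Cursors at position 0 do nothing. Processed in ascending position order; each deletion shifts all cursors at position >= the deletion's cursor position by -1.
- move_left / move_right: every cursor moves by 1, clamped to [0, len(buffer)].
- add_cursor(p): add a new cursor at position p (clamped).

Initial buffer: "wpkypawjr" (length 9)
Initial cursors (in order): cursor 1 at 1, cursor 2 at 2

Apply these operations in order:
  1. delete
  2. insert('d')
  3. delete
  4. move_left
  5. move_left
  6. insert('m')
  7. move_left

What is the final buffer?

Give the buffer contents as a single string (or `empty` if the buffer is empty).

After op 1 (delete): buffer="kypawjr" (len 7), cursors c1@0 c2@0, authorship .......
After op 2 (insert('d')): buffer="ddkypawjr" (len 9), cursors c1@2 c2@2, authorship 12.......
After op 3 (delete): buffer="kypawjr" (len 7), cursors c1@0 c2@0, authorship .......
After op 4 (move_left): buffer="kypawjr" (len 7), cursors c1@0 c2@0, authorship .......
After op 5 (move_left): buffer="kypawjr" (len 7), cursors c1@0 c2@0, authorship .......
After op 6 (insert('m')): buffer="mmkypawjr" (len 9), cursors c1@2 c2@2, authorship 12.......
After op 7 (move_left): buffer="mmkypawjr" (len 9), cursors c1@1 c2@1, authorship 12.......

Answer: mmkypawjr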